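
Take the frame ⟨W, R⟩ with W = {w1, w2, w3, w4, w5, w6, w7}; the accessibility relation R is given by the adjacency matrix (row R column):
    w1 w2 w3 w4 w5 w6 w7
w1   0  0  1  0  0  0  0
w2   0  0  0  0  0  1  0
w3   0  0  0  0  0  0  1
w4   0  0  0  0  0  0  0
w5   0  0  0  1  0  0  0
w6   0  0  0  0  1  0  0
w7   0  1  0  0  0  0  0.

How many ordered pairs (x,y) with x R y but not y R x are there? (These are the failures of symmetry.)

Enumerating: (w1,w3), (w2,w6), (w3,w7), (w5,w4), (w6,w5), (w7,w2).

6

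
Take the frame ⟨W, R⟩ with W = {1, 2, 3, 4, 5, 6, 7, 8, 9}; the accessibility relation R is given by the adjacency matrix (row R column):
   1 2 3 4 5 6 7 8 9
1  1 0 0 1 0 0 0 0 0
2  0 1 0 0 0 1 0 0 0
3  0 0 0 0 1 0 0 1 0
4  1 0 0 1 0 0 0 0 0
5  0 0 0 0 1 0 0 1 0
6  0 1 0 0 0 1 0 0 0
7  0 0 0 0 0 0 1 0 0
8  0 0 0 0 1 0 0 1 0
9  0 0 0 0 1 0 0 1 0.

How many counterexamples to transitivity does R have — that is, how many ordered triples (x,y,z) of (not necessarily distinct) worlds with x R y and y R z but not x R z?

R is transitive; there are no such tuples.

0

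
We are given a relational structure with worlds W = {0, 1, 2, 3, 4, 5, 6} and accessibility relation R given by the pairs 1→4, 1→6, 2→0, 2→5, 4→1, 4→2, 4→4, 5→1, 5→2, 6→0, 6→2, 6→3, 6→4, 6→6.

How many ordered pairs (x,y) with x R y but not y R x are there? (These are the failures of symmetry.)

8

Enumerating: (1,6), (2,0), (4,2), (5,1), (6,0), (6,2), (6,3), (6,4).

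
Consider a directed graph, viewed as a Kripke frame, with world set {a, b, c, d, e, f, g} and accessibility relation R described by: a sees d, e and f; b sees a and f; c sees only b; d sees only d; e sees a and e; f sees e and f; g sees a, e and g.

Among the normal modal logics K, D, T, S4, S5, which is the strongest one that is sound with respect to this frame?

Serial (axiom D): yes — every world has a successor (e.g. a R d).
Reflexive (axiom T): no — a is not related to itself.
Transitive (axiom 4): no — b R a and a R d, but not b R d.
Euclidean (axiom 5): no — a R d and a R e, but not d R e.
So F validates K, D; T would additionally require R to be reflexive. The strongest is D.

D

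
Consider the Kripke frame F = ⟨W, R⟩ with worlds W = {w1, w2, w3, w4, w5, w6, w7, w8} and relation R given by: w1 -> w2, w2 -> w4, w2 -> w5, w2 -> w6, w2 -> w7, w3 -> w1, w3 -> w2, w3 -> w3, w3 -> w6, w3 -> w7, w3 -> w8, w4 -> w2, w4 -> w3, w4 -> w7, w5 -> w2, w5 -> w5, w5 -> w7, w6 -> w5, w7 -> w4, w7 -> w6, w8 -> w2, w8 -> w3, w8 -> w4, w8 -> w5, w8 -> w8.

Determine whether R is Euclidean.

Euclidean: no — w2 R w4 and w2 R w5, but not w4 R w5.

No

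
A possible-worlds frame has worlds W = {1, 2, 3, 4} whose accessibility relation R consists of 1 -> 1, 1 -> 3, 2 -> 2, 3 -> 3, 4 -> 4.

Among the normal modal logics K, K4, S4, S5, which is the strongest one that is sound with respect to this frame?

S4

Transitive (axiom 4): yes — every two-step R-path is closed by a direct edge.
Reflexive (axiom T): yes — every world is R-related to itself.
Euclidean (axiom 5): no — 1 R 3 and 1 R 1, but not 3 R 1.
So F validates K, K4, S4; S5 would additionally require R to be Euclidean. The strongest is S4.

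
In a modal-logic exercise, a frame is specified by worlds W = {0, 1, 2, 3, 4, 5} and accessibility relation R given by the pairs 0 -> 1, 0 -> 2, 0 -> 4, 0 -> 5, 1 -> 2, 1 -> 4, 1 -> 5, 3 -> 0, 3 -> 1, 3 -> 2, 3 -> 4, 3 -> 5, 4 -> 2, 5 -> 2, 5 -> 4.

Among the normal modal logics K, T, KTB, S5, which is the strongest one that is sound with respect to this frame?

Reflexive (axiom T): no — 0 is not related to itself.
Symmetric (axiom B): no — 0 R 1 but not 1 R 0.
Euclidean (axiom 5): no — 0 R 2 and 0 R 1, but not 2 R 1.
So F validates K; T would additionally require R to be reflexive. The strongest is K.

K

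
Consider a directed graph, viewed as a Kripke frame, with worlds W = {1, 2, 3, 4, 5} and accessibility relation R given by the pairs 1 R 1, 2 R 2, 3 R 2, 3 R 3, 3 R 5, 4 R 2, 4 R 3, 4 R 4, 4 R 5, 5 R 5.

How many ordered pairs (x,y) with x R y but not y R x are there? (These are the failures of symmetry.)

Enumerating: (3,2), (3,5), (4,2), (4,3), (4,5).

5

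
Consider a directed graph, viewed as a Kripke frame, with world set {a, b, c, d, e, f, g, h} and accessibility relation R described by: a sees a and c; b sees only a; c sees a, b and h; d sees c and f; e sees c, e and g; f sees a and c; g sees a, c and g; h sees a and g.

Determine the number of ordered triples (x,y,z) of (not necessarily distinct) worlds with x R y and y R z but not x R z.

19

Enumerating: (a,c,b), (a,c,h), (b,a,c), (c,a,c), (c,h,g), (d,c,a), (d,c,b), (d,c,h), (d,f,a), (e,c,a), (e,c,b), (e,c,h), … and 7 more.
Total: 19.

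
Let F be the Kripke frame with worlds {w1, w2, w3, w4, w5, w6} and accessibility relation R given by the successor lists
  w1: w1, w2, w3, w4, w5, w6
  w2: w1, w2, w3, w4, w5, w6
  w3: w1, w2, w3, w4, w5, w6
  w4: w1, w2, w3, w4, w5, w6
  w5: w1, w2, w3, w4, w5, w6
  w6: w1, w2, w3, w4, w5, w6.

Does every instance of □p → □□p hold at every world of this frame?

Yes

Axiom 4 corresponds to the accessibility relation being transitive.
Transitive: yes — every two-step R-path is closed by a direct edge.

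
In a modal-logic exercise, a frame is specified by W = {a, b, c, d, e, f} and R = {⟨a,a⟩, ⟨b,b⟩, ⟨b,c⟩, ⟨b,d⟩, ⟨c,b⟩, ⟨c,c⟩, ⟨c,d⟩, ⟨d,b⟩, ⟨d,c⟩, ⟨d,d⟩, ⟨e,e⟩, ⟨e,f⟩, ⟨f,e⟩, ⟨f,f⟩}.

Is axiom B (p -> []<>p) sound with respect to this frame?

Yes

Axiom B corresponds to the accessibility relation being symmetric.
Symmetric: yes — every pair in R has its reverse in R.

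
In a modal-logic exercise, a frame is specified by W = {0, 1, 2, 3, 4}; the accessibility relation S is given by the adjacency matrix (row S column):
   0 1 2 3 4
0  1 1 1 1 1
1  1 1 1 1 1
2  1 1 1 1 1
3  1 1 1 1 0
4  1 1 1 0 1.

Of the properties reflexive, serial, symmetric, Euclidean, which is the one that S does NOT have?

Reflexive: yes — every world is S-related to itself.
Serial: yes — every world has a successor (e.g. 0 S 0).
Symmetric: yes — every pair in S has its reverse in S.
Euclidean: no — 0 S 3 and 0 S 4, but not 3 S 4.
Only Euclidean fails.

Euclidean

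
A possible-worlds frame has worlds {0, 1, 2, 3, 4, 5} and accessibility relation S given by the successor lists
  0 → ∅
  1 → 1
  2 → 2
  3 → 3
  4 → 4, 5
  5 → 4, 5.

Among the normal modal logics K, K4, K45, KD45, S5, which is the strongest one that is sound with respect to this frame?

Transitive (axiom 4): yes — every two-step S-path is closed by a direct edge.
Euclidean (axiom 5): yes — any two successors of a common world are S-related.
Serial (axiom D): no — 0 has no S-successor.
Reflexive (axiom T): no — 0 is not related to itself.
So F validates K, K4, K45; KD45 would additionally require S to be serial. The strongest is K45.

K45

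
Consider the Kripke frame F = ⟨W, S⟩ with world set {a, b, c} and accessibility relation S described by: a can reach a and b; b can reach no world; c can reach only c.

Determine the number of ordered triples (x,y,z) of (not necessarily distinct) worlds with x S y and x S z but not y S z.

2

Enumerating: (a,b,a), (a,b,b).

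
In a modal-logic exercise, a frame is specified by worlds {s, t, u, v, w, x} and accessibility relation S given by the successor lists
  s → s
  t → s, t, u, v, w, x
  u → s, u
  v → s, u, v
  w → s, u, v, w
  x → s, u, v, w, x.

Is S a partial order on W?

Reflexive: yes — every world is S-related to itself.
Transitive: yes — every two-step S-path is closed by a direct edge.
Antisymmetric: yes — no distinct pair is related both ways.
So S is a partial order.

Yes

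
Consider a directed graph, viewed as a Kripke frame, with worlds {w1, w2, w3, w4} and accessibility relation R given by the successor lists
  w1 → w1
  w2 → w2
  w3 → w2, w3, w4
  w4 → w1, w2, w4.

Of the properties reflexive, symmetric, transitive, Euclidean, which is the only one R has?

Reflexive: yes — every world is R-related to itself.
Symmetric: no — w3 R w2 but not w2 R w3.
Transitive: no — w3 R w4 and w4 R w1, but not w3 R w1.
Euclidean: no — w3 R w2 and w3 R w4, but not w2 R w4.
Only reflexive holds.

reflexive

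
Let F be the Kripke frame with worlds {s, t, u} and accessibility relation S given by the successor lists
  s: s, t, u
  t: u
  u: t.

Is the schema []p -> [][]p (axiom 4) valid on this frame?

Axiom 4 corresponds to the accessibility relation being transitive.
Transitive: no — t S u and u S t, but not t S t.

No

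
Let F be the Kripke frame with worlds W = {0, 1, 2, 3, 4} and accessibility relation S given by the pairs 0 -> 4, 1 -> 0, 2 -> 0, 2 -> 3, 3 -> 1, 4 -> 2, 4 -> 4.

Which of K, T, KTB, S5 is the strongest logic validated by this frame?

K

Reflexive (axiom T): no — 0 is not related to itself.
Symmetric (axiom B): no — 0 S 4 but not 4 S 0.
Euclidean (axiom 5): no — 2 S 0 and 2 S 3, but not 0 S 3.
So F validates K; T would additionally require S to be reflexive. The strongest is K.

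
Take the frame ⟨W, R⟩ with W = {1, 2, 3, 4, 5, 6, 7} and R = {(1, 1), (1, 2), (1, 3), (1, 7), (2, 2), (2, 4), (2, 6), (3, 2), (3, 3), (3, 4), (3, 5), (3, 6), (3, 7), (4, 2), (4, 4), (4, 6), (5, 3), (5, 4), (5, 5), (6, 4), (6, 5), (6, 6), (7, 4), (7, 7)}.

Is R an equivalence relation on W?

No

Reflexive: yes — every world is R-related to itself.
Symmetric: no — 1 R 2 but not 2 R 1.
Transitive: no — 1 R 2 and 2 R 4, but not 1 R 4.
So R is not an equivalence relation.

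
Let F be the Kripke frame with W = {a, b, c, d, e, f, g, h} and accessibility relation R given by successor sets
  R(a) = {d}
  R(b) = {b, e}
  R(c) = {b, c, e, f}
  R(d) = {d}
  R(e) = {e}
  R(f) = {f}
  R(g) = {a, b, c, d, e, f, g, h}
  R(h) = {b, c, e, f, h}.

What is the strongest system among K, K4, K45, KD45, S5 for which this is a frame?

K4

Transitive (axiom 4): yes — every two-step R-path is closed by a direct edge.
Euclidean (axiom 5): no — c R b and c R f, but not b R f.
Serial (axiom D): yes — every world has a successor (e.g. a R d).
Reflexive (axiom T): no — a is not related to itself.
So F validates K, K4; K45 would additionally require R to be Euclidean. The strongest is K4.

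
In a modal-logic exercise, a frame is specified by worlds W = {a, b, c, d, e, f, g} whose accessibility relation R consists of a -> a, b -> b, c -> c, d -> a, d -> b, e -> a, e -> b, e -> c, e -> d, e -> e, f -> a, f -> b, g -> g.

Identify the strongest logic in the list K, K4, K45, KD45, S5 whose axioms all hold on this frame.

Transitive (axiom 4): yes — every two-step R-path is closed by a direct edge.
Euclidean (axiom 5): no — d R a and d R b, but not a R b.
Serial (axiom D): yes — every world has a successor (e.g. a R a).
Reflexive (axiom T): no — d is not related to itself.
So F validates K, K4; K45 would additionally require R to be Euclidean. The strongest is K4.

K4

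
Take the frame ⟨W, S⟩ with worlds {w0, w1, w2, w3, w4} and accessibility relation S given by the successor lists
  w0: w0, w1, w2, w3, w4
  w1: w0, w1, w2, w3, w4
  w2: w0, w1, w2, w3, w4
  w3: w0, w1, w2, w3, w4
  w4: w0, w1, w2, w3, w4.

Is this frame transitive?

Transitive: yes — every two-step S-path is closed by a direct edge.

Yes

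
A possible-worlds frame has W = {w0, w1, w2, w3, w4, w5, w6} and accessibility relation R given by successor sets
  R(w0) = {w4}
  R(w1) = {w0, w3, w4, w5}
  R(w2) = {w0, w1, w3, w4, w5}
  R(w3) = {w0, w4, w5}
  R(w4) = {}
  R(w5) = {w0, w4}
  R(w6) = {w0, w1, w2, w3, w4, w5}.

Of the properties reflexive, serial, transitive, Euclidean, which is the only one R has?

Reflexive: no — w0 is not related to itself.
Serial: no — w4 has no R-successor.
Transitive: yes — every two-step R-path is closed by a direct edge.
Euclidean: no — w1 R w0 and w1 R w3, but not w0 R w3.
Only transitive holds.

transitive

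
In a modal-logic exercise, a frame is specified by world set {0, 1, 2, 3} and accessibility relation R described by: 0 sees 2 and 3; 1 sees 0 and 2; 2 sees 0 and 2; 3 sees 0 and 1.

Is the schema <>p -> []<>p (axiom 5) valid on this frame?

No

The schema 5 characterises exactly the Euclidean frames.
Euclidean: no — 0 R 2 and 0 R 3, but not 2 R 3.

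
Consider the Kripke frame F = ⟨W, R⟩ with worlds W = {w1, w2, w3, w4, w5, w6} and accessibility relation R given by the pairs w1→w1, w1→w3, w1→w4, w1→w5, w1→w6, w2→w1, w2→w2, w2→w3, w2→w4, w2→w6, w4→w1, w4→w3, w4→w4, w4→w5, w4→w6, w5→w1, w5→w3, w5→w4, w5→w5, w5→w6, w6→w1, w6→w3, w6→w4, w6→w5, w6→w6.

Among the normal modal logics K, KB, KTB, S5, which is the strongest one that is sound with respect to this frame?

K

Symmetric (axiom B): no — w1 R w3 but not w3 R w1.
Reflexive (axiom T): no — w3 is not related to itself.
Euclidean (axiom 5): no — w1 R w3 and w1 R w4, but not w3 R w4.
So F validates K; KB would additionally require R to be symmetric. The strongest is K.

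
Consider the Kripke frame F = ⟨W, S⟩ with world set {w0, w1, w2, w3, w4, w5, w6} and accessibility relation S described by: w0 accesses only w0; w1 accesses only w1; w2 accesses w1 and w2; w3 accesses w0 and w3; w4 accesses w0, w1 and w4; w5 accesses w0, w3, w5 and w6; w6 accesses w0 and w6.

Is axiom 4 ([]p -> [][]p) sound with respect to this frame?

Yes

By correspondence theory, 4 is valid on a frame iff S is transitive.
Transitive: yes — every two-step S-path is closed by a direct edge.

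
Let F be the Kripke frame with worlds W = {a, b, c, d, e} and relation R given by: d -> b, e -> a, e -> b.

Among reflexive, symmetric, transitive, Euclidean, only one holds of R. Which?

transitive

Reflexive: no — a is not related to itself.
Symmetric: no — d R b but not b R d.
Transitive: yes — every two-step R-path is closed by a direct edge.
Euclidean: no — e R a and e R b, but not a R b.
Only transitive holds.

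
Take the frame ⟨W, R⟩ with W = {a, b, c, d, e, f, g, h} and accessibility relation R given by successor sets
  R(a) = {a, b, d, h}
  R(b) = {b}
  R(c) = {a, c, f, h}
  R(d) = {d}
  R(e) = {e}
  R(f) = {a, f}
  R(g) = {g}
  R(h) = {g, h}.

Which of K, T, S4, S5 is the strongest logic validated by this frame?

Reflexive (axiom T): yes — every world is R-related to itself.
Transitive (axiom 4): no — a R h and h R g, but not a R g.
Euclidean (axiom 5): no — a R b and a R d, but not b R d.
So F validates K, T; S4 would additionally require R to be transitive. The strongest is T.

T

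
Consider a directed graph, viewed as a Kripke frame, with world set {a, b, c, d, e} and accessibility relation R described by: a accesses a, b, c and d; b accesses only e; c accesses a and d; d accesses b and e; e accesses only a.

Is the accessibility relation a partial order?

No

Reflexive: no — b is not related to itself.
Transitive: no — a R b and b R e, but not a R e.
Antisymmetric: no — a R c and c R a with a ≠ c.
So R is not a partial order.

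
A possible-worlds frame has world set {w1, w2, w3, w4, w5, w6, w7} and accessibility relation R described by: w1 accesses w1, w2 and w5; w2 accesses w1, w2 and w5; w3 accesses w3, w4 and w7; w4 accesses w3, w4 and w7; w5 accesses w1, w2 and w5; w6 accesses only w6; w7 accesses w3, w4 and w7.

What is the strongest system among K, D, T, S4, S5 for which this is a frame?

S5

Serial (axiom D): yes — every world has a successor (e.g. w1 R w1).
Reflexive (axiom T): yes — every world is R-related to itself.
Transitive (axiom 4): yes — every two-step R-path is closed by a direct edge.
Euclidean (axiom 5): yes — any two successors of a common world are R-related.
So F validates K, D, T, S4, S5. The strongest is S5.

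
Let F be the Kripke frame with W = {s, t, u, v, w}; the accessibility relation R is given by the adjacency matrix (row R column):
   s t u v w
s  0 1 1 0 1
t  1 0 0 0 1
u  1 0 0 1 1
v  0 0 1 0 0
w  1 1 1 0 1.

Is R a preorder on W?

Reflexive: no — s is not related to itself.
Transitive: no — s R u and u R v, but not s R v.
So R is not a preorder.

No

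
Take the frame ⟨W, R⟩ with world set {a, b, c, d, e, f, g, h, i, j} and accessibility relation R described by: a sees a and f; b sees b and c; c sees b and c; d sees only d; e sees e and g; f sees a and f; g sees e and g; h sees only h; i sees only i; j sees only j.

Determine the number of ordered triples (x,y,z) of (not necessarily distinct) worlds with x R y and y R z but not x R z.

0

R is transitive; there are no such tuples.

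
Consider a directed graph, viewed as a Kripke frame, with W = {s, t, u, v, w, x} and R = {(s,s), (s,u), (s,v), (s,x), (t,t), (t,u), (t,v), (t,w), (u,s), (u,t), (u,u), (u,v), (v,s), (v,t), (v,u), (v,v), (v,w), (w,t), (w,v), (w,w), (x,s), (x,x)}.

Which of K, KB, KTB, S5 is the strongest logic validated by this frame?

KTB

Symmetric (axiom B): yes — every pair in R has its reverse in R.
Reflexive (axiom T): yes — every world is R-related to itself.
Euclidean (axiom 5): no — s R u and s R x, but not u R x.
So F validates K, KB, KTB; S5 would additionally require R to be Euclidean. The strongest is KTB.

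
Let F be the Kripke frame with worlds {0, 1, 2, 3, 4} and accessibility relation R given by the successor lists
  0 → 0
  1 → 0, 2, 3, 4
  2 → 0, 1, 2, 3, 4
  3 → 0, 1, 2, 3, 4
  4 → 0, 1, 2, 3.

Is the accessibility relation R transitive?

No

Transitive: no — 1 R 2 and 2 R 1, but not 1 R 1.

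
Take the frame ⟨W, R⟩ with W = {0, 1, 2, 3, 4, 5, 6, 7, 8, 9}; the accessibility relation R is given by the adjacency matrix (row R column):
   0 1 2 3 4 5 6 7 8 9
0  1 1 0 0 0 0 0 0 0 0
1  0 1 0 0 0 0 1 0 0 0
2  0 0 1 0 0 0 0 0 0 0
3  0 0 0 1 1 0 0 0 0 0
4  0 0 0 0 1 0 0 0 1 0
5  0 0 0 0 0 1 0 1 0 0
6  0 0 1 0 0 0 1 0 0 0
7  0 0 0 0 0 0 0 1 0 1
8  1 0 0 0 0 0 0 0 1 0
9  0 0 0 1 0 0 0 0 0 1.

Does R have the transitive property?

No

Transitive: no — 0 R 1 and 1 R 6, but not 0 R 6.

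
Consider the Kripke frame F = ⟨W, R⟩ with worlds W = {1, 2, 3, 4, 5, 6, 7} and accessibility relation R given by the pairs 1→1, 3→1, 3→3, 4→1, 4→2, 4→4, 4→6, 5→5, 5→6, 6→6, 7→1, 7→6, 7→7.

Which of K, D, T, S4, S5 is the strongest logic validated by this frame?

K

Serial (axiom D): no — 2 has no R-successor.
Reflexive (axiom T): no — 2 is not related to itself.
Transitive (axiom 4): yes — every two-step R-path is closed by a direct edge.
Euclidean (axiom 5): no — 4 R 1 and 4 R 2, but not 1 R 2.
So F validates K; D would additionally require R to be serial. The strongest is K.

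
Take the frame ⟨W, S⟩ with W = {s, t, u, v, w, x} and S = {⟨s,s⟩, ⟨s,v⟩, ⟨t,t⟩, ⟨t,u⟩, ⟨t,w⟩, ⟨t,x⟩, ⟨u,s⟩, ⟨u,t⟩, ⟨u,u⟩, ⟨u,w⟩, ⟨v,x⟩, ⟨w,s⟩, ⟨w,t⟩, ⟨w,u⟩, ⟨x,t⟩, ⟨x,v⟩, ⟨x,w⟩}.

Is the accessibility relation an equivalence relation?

Reflexive: no — v is not related to itself.
Symmetric: no — s S v but not v S s.
Transitive: no — s S v and v S x, but not s S x.
So S is not an equivalence relation.

No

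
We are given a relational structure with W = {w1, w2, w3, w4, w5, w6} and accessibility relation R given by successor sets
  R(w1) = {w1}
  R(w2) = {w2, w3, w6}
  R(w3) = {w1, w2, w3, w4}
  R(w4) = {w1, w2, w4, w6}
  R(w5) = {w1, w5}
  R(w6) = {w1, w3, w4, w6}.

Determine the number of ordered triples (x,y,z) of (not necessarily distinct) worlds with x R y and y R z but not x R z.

Enumerating: (w2,w3,w1), (w2,w3,w4), (w2,w6,w1), (w2,w6,w4), (w3,w2,w6), (w3,w4,w6), (w4,w2,w3), (w4,w6,w3), (w6,w3,w2), (w6,w4,w2).

10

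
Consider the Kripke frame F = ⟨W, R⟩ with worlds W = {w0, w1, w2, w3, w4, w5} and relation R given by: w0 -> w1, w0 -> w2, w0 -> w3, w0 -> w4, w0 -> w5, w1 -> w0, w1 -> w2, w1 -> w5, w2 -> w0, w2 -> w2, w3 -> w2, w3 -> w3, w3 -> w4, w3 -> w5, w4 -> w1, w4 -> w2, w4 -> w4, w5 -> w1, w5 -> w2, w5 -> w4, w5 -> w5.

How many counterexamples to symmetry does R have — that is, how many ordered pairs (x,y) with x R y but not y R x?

Enumerating: (w0,w3), (w0,w4), (w0,w5), (w1,w2), (w3,w2), (w3,w4), (w3,w5), (w4,w1), (w4,w2), (w5,w2), (w5,w4).

11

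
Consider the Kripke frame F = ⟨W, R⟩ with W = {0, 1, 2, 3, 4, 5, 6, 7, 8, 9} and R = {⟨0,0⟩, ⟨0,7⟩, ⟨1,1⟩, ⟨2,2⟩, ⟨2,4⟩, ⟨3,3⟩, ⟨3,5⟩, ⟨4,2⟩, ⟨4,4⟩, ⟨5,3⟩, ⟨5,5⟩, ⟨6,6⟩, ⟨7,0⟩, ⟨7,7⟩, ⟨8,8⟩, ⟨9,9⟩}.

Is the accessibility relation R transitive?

Yes

Transitive: yes — every two-step R-path is closed by a direct edge.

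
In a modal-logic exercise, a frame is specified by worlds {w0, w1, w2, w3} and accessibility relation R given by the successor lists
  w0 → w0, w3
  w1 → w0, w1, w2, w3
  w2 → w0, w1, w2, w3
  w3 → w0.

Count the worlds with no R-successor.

R is serial; there are no such worlds.

0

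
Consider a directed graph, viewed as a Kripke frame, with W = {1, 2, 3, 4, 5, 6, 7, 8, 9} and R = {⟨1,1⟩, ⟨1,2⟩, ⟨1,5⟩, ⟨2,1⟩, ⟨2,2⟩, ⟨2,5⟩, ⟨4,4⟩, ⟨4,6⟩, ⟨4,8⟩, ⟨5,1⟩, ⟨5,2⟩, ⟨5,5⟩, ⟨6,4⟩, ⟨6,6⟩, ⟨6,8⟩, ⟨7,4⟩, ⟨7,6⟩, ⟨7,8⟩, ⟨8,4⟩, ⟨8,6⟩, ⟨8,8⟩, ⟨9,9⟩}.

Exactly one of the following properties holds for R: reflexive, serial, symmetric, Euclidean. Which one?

Euclidean

Reflexive: no — 3 is not related to itself.
Serial: no — 3 has no R-successor.
Symmetric: no — 7 R 4 but not 4 R 7.
Euclidean: yes — any two successors of a common world are R-related.
Only Euclidean holds.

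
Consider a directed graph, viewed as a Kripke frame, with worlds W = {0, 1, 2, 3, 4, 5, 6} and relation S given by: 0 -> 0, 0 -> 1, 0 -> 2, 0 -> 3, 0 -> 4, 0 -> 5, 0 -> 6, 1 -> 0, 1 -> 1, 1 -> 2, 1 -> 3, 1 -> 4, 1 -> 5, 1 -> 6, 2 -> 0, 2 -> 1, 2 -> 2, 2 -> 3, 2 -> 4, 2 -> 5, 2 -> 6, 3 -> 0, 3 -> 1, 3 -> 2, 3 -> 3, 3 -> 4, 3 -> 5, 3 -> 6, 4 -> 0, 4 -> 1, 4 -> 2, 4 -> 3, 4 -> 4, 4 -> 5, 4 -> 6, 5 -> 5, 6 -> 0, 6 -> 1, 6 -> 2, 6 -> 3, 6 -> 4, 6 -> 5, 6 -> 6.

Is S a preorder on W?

Reflexive: yes — every world is S-related to itself.
Transitive: yes — every two-step S-path is closed by a direct edge.
So S is a preorder.

Yes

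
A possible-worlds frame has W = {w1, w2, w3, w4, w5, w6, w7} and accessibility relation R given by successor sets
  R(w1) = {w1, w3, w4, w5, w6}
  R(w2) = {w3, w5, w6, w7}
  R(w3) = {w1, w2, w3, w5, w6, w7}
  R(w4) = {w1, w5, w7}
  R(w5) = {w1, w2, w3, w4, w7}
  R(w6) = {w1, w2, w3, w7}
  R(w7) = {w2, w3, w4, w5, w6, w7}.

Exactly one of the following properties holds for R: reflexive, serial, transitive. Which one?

Reflexive: no — w2 is not related to itself.
Serial: yes — every world has a successor (e.g. w1 R w1).
Transitive: no — w1 R w3 and w3 R w2, but not w1 R w2.
Only serial holds.

serial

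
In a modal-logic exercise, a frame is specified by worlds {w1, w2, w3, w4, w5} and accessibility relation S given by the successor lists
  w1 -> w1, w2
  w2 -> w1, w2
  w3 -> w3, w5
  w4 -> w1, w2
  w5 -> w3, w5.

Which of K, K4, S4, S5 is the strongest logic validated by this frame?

K4

Transitive (axiom 4): yes — every two-step S-path is closed by a direct edge.
Reflexive (axiom T): no — w4 is not related to itself.
Euclidean (axiom 5): yes — any two successors of a common world are S-related.
So F validates K, K4; S4 would additionally require S to be reflexive. The strongest is K4.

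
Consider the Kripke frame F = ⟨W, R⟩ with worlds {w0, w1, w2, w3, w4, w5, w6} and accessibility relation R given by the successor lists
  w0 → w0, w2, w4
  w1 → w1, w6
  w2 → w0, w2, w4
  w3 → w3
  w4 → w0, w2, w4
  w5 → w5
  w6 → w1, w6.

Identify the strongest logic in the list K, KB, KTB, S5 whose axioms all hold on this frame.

S5

Symmetric (axiom B): yes — every pair in R has its reverse in R.
Reflexive (axiom T): yes — every world is R-related to itself.
Euclidean (axiom 5): yes — any two successors of a common world are R-related.
So F validates K, KB, KTB, S5. The strongest is S5.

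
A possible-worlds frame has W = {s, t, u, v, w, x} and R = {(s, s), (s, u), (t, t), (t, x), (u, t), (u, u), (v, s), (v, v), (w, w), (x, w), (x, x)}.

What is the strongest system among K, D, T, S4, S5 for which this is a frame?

T

Serial (axiom D): yes — every world has a successor (e.g. s R s).
Reflexive (axiom T): yes — every world is R-related to itself.
Transitive (axiom 4): no — s R u and u R t, but not s R t.
Euclidean (axiom 5): no — s R u and s R s, but not u R s.
So F validates K, D, T; S4 would additionally require R to be transitive. The strongest is T.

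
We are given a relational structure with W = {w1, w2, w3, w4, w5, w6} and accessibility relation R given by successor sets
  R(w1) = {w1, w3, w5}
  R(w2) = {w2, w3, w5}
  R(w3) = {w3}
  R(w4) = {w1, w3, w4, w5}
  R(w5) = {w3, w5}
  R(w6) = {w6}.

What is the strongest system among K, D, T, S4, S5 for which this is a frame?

S4

Serial (axiom D): yes — every world has a successor (e.g. w1 R w1).
Reflexive (axiom T): yes — every world is R-related to itself.
Transitive (axiom 4): yes — every two-step R-path is closed by a direct edge.
Euclidean (axiom 5): no — w1 R w3 and w1 R w5, but not w3 R w5.
So F validates K, D, T, S4; S5 would additionally require R to be Euclidean. The strongest is S4.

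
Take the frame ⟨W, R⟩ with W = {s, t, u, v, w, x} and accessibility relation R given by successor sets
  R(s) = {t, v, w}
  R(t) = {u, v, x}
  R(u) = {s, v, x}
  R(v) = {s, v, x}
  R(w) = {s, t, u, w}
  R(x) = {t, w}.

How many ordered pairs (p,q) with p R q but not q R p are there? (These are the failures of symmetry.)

Enumerating: (s,t), (t,u), (t,v), (u,s), (u,v), (u,x), (v,x), (w,t), (w,u), (x,w).

10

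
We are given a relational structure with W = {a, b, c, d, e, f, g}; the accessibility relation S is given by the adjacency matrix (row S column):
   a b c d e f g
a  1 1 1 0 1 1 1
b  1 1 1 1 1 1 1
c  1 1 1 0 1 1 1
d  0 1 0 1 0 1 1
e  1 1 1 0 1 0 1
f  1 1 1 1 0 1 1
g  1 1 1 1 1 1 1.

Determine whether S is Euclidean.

No

Euclidean: no — a S e and a S f, but not e S f.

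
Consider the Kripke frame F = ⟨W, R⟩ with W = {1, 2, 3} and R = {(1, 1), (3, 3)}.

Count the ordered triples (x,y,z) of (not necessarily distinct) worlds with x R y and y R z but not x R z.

R is transitive; there are no such tuples.

0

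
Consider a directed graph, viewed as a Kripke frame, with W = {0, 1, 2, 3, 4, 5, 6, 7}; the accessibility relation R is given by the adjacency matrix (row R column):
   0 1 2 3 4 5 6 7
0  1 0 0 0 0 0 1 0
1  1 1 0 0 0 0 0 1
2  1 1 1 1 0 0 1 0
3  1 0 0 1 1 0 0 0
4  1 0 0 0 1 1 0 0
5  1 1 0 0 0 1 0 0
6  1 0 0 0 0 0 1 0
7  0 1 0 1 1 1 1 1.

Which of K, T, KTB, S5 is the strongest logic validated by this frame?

Reflexive (axiom T): yes — every world is R-related to itself.
Symmetric (axiom B): no — 1 R 0 but not 0 R 1.
Euclidean (axiom 5): no — 1 R 0 and 1 R 7, but not 0 R 7.
So F validates K, T; KTB would additionally require R to be symmetric. The strongest is T.

T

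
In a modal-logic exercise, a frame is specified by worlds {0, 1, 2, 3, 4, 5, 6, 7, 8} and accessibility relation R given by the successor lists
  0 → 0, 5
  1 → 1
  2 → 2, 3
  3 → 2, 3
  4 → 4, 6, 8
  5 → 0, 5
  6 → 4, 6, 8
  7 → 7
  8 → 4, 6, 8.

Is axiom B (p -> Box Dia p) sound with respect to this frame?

By correspondence theory, B is valid on a frame iff R is symmetric.
Symmetric: yes — every pair in R has its reverse in R.

Yes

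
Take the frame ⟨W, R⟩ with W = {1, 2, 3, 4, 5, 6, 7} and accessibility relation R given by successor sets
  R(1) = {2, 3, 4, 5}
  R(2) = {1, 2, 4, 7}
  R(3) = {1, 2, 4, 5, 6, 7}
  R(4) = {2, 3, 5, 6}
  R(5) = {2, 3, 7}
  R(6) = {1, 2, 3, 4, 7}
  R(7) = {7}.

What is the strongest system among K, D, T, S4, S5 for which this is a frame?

D

Serial (axiom D): yes — every world has a successor (e.g. 1 R 2).
Reflexive (axiom T): no — 1 is not related to itself.
Transitive (axiom 4): no — 1 R 2 and 2 R 7, but not 1 R 7.
Euclidean (axiom 5): no — 1 R 2 and 1 R 3, but not 2 R 3.
So F validates K, D; T would additionally require R to be reflexive. The strongest is D.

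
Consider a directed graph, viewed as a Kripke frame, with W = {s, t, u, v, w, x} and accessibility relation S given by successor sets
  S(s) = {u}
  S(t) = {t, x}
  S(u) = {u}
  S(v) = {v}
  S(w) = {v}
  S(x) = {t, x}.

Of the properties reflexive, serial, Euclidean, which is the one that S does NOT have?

Reflexive: no — s is not related to itself.
Serial: yes — every world has a successor (e.g. s S u).
Euclidean: yes — any two successors of a common world are S-related.
Only reflexive fails.

reflexive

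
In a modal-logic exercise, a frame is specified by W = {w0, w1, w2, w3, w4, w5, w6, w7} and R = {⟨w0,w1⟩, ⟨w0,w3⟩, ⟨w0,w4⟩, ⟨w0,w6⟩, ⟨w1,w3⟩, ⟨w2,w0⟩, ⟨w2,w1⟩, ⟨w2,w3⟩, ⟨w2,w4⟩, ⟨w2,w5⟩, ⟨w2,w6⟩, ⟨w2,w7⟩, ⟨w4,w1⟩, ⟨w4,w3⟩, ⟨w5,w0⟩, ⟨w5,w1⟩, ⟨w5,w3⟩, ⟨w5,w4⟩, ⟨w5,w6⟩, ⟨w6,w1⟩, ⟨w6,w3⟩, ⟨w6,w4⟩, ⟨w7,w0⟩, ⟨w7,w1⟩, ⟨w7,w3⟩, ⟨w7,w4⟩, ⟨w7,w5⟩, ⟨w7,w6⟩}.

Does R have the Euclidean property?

Euclidean: no — w0 R w1 and w0 R w4, but not w1 R w4.

No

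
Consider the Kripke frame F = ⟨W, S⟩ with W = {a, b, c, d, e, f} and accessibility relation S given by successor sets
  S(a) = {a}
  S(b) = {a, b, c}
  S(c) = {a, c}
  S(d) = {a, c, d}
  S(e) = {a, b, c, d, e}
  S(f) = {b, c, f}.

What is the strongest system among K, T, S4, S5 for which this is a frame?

Reflexive (axiom T): yes — every world is S-related to itself.
Transitive (axiom 4): no — f S b and b S a, but not f S a.
Euclidean (axiom 5): no — b S a and b S c, but not a S c.
So F validates K, T; S4 would additionally require S to be transitive. The strongest is T.

T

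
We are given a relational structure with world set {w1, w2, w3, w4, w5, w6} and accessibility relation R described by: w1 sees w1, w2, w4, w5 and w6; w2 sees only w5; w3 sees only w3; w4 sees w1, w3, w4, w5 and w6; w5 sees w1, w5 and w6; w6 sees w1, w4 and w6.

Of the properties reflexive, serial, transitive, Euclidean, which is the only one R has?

Reflexive: no — w2 is not related to itself.
Serial: yes — every world has a successor (e.g. w1 R w1).
Transitive: no — w1 R w4 and w4 R w3, but not w1 R w3.
Euclidean: no — w1 R w2 and w1 R w4, but not w2 R w4.
Only serial holds.

serial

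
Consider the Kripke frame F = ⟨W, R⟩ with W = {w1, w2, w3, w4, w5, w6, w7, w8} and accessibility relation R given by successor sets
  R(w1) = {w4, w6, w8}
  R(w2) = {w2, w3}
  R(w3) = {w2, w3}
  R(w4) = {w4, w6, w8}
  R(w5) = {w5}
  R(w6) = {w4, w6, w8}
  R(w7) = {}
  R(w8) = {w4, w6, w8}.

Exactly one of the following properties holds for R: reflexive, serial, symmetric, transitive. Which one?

Reflexive: no — w1 is not related to itself.
Serial: no — w7 has no R-successor.
Symmetric: no — w1 R w4 but not w4 R w1.
Transitive: yes — every two-step R-path is closed by a direct edge.
Only transitive holds.

transitive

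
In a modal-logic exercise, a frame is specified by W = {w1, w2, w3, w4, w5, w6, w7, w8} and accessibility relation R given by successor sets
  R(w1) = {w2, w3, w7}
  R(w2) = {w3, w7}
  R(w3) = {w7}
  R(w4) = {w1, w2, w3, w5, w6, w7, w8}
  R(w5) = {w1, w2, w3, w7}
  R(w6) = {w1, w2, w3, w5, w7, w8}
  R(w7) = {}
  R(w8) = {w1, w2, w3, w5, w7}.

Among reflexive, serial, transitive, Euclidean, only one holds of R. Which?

transitive

Reflexive: no — w1 is not related to itself.
Serial: no — w7 has no R-successor.
Transitive: yes — every two-step R-path is closed by a direct edge.
Euclidean: no — w1 R w3 and w1 R w2, but not w3 R w2.
Only transitive holds.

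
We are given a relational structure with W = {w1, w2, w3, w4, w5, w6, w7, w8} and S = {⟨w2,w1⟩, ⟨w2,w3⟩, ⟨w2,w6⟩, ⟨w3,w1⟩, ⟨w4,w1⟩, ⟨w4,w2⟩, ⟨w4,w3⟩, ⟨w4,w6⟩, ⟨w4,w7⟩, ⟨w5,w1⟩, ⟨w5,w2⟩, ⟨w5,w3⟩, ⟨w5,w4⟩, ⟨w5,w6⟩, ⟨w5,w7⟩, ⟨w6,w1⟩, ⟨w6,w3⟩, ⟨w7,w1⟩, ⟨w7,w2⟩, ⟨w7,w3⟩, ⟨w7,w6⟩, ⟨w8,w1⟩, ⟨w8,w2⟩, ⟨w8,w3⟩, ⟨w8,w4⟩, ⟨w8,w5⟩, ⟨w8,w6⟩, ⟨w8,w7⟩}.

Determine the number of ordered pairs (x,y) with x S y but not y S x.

Enumerating: (w2,w1), (w2,w3), (w2,w6), (w3,w1), (w4,w1), (w4,w2), (w4,w3), (w4,w6), (w4,w7), (w5,w1), (w5,w2), (w5,w3), … and 16 more.
Total: 28.

28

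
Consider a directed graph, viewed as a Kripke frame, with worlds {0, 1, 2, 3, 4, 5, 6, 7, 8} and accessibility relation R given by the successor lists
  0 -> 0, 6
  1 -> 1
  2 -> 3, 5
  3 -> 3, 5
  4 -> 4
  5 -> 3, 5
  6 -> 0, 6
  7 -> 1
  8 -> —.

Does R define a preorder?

Reflexive: no — 2 is not related to itself.
Transitive: yes — every two-step R-path is closed by a direct edge.
So R is not a preorder.

No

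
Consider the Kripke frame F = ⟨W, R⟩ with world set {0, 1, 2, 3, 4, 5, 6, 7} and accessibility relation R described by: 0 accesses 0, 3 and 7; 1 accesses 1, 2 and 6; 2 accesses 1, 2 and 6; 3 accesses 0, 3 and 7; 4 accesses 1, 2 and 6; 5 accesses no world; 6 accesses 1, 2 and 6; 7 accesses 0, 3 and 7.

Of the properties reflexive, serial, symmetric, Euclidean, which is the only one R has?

Euclidean

Reflexive: no — 4 is not related to itself.
Serial: no — 5 has no R-successor.
Symmetric: no — 4 R 1 but not 1 R 4.
Euclidean: yes — any two successors of a common world are R-related.
Only Euclidean holds.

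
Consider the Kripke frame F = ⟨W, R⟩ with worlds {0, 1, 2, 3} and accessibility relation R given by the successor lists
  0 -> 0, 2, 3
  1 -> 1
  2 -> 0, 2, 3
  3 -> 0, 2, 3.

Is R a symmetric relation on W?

Yes

Symmetric: yes — every pair in R has its reverse in R.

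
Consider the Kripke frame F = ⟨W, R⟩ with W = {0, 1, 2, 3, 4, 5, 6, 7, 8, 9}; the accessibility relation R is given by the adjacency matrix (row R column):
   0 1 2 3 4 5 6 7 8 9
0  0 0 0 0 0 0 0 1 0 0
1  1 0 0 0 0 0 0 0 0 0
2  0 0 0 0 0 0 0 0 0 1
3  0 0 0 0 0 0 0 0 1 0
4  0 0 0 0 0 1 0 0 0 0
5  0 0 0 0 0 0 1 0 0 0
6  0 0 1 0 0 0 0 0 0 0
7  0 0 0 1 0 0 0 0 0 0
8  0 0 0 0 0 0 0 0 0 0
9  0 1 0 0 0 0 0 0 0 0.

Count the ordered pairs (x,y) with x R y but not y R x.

Enumerating: (0,7), (1,0), (2,9), (3,8), (4,5), (5,6), (6,2), (7,3), (9,1).

9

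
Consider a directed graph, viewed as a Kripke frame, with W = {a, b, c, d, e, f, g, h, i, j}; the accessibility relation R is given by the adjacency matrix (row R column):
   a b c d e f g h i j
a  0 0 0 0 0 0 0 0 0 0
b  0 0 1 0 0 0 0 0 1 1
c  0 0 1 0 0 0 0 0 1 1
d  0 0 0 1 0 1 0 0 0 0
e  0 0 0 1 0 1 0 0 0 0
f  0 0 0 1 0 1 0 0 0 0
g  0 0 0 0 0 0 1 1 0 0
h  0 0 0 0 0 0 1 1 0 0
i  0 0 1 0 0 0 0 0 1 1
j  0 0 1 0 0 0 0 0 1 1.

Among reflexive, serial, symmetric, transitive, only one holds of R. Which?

transitive

Reflexive: no — a is not related to itself.
Serial: no — a has no R-successor.
Symmetric: no — b R c but not c R b.
Transitive: yes — every two-step R-path is closed by a direct edge.
Only transitive holds.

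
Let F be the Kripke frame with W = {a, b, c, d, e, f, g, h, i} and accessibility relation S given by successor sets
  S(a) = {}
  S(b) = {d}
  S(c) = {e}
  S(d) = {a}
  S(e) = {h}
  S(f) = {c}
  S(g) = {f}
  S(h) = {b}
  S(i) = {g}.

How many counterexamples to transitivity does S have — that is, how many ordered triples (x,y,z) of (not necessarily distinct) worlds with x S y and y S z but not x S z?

7

Enumerating: (b,d,a), (c,e,h), (e,h,b), (f,c,e), (g,f,c), (h,b,d), (i,g,f).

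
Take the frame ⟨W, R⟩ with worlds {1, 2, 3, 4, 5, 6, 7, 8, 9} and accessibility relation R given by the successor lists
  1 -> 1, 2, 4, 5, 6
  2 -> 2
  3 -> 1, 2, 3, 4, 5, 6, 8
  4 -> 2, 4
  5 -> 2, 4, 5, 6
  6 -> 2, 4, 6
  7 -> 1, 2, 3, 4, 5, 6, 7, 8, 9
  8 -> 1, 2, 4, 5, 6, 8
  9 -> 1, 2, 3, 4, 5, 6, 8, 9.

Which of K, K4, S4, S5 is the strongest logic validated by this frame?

S4

Transitive (axiom 4): yes — every two-step R-path is closed by a direct edge.
Reflexive (axiom T): yes — every world is R-related to itself.
Euclidean (axiom 5): no — 1 R 2 and 1 R 4, but not 2 R 4.
So F validates K, K4, S4; S5 would additionally require R to be Euclidean. The strongest is S4.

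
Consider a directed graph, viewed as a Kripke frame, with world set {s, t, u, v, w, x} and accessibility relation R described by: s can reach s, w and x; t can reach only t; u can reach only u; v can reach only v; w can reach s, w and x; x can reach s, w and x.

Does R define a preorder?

Yes

Reflexive: yes — every world is R-related to itself.
Transitive: yes — every two-step R-path is closed by a direct edge.
So R is a preorder.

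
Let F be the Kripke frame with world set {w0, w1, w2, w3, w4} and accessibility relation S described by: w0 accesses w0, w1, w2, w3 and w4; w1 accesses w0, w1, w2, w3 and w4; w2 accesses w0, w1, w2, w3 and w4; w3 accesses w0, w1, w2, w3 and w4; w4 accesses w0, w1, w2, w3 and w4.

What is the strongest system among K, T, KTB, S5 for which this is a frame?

Reflexive (axiom T): yes — every world is S-related to itself.
Symmetric (axiom B): yes — every pair in S has its reverse in S.
Euclidean (axiom 5): yes — any two successors of a common world are S-related.
So F validates K, T, KTB, S5. The strongest is S5.

S5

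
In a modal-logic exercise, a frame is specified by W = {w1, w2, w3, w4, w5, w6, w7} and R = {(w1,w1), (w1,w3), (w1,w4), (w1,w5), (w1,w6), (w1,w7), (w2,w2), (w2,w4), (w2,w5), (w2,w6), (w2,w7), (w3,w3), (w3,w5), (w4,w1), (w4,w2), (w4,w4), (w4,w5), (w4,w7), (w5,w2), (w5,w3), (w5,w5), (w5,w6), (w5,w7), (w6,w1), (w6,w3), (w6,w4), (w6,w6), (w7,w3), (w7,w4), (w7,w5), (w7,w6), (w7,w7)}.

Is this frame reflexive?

Reflexive: yes — every world is R-related to itself.

Yes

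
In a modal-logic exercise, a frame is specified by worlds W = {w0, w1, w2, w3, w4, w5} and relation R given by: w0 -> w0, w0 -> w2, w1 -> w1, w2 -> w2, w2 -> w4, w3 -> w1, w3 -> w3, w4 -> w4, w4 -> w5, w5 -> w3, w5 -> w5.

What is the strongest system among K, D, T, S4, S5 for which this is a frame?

T

Serial (axiom D): yes — every world has a successor (e.g. w0 R w0).
Reflexive (axiom T): yes — every world is R-related to itself.
Transitive (axiom 4): no — w0 R w2 and w2 R w4, but not w0 R w4.
Euclidean (axiom 5): no — w0 R w2 and w0 R w0, but not w2 R w0.
So F validates K, D, T; S4 would additionally require R to be transitive. The strongest is T.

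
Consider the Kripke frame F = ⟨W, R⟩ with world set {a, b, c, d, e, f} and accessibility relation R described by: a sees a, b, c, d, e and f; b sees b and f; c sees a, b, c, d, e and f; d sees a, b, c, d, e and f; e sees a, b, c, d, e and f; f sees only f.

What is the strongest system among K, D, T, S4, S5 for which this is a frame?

Serial (axiom D): yes — every world has a successor (e.g. a R a).
Reflexive (axiom T): yes — every world is R-related to itself.
Transitive (axiom 4): yes — every two-step R-path is closed by a direct edge.
Euclidean (axiom 5): no — a R b and a R c, but not b R c.
So F validates K, D, T, S4; S5 would additionally require R to be Euclidean. The strongest is S4.

S4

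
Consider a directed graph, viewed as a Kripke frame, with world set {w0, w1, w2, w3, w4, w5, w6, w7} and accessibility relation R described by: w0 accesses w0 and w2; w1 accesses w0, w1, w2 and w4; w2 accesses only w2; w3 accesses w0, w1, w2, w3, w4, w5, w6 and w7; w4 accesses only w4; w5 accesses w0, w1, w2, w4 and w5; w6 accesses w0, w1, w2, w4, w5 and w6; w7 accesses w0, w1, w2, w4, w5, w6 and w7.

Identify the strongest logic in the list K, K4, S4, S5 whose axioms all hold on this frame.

S4

Transitive (axiom 4): yes — every two-step R-path is closed by a direct edge.
Reflexive (axiom T): yes — every world is R-related to itself.
Euclidean (axiom 5): no — w1 R w0 and w1 R w4, but not w0 R w4.
So F validates K, K4, S4; S5 would additionally require R to be Euclidean. The strongest is S4.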